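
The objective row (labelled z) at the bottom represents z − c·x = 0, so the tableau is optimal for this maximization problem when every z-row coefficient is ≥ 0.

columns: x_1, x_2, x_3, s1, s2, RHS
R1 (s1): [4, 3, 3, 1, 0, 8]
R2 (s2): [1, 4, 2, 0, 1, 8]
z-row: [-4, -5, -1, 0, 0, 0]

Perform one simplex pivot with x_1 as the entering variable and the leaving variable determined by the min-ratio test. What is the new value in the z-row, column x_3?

Ratio test on column x_1 — row 1: 8/4 = 2; row 2: 8/1 = 8. Minimum is 2 at row 1 (s1 leaves); pivot element 4.
Divide row 1 by 4; eliminate column x_1 from the other rows.
z-row update in column x_3: -1 − (-4)·(3/4) = 2.

2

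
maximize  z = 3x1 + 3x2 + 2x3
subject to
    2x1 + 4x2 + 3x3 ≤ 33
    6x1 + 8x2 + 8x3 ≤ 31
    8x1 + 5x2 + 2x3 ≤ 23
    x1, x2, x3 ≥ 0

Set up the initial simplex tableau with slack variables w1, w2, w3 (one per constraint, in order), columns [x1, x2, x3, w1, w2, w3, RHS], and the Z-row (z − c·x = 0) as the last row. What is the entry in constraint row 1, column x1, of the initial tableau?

2

Constraint 1 has coefficient 2 on x1.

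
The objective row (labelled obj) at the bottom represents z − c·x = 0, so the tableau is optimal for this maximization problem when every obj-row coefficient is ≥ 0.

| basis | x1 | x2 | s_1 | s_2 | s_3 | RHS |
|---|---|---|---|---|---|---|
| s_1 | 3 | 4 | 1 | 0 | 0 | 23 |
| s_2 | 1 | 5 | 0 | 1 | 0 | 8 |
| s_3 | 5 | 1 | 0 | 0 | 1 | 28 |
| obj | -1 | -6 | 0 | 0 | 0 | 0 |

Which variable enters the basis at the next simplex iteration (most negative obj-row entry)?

Negative obj-row entries: x1: -1, x2: -6.
The most negative is -6 in column x2, so x2 enters.

x2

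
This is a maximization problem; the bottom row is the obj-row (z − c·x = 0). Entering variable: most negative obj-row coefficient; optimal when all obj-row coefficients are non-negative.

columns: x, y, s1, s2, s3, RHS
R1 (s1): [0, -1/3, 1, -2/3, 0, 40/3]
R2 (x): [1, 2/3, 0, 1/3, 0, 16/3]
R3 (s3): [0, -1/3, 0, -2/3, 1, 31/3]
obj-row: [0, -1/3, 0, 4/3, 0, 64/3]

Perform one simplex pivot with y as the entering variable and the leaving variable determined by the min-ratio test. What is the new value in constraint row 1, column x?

1/2

Ratio test on column y — row 1: entry -1/3 ≤ 0; row 2: (16/3)/(2/3) = 8; row 3: entry -1/3 ≤ 0. Minimum is 8 at row 2 (x leaves); pivot element 2/3.
Divide row 2 by 2/3; eliminate column y from the other rows.
Row 1 update in column x: 0 − (-1/3)·(3/2) = 1/2.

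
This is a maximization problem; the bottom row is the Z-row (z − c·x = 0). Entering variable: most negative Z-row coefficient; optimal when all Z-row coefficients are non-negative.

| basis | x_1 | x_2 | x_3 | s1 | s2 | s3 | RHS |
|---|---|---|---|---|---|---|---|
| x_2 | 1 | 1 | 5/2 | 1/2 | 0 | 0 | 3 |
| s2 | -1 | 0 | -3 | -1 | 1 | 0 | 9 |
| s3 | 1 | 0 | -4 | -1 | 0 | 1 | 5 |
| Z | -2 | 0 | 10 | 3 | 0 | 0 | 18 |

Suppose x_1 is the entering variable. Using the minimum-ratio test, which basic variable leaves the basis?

x_2

Column x_1 entries and ratios — x_2: 3/1 = 3; s2: -1 ≤ 0, skip; s3: 5/1 = 5.
Smallest ratio is 3 in the row of x_2, so x_2 leaves.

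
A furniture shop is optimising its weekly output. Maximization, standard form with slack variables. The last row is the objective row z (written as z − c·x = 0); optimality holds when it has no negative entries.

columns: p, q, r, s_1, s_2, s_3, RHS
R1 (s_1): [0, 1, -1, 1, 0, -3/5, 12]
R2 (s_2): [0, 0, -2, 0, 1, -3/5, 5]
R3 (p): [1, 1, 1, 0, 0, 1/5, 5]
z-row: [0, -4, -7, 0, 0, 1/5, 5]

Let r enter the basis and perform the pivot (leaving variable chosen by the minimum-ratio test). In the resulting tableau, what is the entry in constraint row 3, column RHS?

5

Ratio test on column r — row 1: entry -1 ≤ 0; row 2: entry -2 ≤ 0; row 3: 5/1 = 5. Minimum is 5 at row 3 (p leaves); pivot element 1.
Divide row 3 by 1; eliminate column r from the other rows.
In the new row 3, the RHS entry is the old entry divided by the pivot: 5/1 = 5.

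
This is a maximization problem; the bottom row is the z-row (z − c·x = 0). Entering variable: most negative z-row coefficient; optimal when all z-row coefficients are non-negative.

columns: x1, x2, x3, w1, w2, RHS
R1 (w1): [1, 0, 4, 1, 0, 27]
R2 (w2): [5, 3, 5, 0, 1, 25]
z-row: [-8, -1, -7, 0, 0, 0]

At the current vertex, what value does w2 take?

w2 is basic (row 2); its value is the RHS of that row, 25.

25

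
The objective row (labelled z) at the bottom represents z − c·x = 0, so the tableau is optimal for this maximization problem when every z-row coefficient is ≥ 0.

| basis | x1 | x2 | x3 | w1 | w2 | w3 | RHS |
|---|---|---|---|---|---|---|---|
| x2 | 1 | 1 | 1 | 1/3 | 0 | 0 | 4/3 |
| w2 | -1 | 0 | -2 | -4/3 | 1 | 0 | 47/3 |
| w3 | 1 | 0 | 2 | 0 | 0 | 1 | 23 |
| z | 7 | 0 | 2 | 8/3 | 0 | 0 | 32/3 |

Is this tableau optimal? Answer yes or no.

yes

Every z-row coefficient is ≥ 0, so the tableau is optimal.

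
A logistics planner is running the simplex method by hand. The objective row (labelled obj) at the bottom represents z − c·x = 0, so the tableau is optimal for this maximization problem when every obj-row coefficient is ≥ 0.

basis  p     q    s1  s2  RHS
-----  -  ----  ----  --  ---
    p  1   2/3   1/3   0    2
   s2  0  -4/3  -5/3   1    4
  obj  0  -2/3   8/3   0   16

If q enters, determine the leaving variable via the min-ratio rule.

Column q entries and ratios — p: 2/(2/3) = 3; s2: -4/3 ≤ 0, skip.
Smallest ratio is 3 in the row of p, so p leaves.

p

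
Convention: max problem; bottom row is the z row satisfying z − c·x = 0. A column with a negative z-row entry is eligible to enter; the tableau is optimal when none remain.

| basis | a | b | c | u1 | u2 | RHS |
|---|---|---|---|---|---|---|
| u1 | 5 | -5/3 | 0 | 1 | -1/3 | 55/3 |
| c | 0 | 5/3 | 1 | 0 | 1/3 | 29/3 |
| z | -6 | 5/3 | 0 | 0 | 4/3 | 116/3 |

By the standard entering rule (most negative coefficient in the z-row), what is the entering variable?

a

Negative z-row entries: a: -6.
The most negative is -6 in column a, so a enters.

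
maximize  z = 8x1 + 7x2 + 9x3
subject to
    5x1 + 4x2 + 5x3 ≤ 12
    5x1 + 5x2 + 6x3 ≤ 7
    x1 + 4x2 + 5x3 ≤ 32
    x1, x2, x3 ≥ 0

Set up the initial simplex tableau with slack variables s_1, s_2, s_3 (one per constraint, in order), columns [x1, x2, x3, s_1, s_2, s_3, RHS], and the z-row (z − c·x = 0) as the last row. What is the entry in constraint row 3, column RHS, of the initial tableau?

The RHS of constraint 3 is b_3 = 32.

32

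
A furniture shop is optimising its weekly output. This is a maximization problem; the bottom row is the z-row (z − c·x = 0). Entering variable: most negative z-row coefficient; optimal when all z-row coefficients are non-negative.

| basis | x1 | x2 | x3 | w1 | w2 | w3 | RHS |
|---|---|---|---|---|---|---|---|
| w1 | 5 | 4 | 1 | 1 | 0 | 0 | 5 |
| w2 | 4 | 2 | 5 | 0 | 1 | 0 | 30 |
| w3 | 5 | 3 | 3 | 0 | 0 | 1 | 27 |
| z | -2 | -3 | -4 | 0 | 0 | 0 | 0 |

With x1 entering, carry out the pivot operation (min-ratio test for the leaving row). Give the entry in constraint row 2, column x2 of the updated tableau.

-6/5

Ratio test on column x1 — row 1: 5/5 = 1; row 2: 30/4 = 15/2; row 3: 27/5 = 27/5. Minimum is 1 at row 1 (w1 leaves); pivot element 5.
Divide row 1 by 5; eliminate column x1 from the other rows.
Row 2 update in column x2: 2 − 4·(4/5) = -6/5.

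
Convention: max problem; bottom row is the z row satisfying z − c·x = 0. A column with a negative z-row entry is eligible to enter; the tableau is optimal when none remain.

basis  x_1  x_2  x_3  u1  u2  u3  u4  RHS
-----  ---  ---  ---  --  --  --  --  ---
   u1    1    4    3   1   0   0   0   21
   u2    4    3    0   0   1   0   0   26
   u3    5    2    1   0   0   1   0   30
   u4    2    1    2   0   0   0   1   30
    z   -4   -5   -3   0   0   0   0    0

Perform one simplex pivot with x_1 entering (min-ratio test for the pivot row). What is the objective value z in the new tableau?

Ratio test on column x_1 — row 1: 21/1 = 21; row 2: 26/4 = 13/2; row 3: 30/5 = 6; row 4: 30/2 = 15. Minimum is 6 at row 3 (u3 leaves); pivot element 5.
Pivot on row 3; the z-row RHS becomes 0 − (-4)·6 = 24.

24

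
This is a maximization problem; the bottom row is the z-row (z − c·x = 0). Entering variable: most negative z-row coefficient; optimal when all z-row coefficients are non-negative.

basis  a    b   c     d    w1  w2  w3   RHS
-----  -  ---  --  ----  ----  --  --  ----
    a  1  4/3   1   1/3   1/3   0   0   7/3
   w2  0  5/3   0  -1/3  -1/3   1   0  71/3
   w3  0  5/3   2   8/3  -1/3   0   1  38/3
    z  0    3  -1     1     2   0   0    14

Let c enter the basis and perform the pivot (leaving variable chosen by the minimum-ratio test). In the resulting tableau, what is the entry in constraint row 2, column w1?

-1/3

Ratio test on column c — row 1: (7/3)/1 = 7/3; row 2: entry 0 ≤ 0; row 3: (38/3)/2 = 19/3. Minimum is 7/3 at row 1 (a leaves); pivot element 1.
Divide row 1 by 1; eliminate column c from the other rows.
Row 2 update in column w1: -1/3 − 0·(1/3) = -1/3.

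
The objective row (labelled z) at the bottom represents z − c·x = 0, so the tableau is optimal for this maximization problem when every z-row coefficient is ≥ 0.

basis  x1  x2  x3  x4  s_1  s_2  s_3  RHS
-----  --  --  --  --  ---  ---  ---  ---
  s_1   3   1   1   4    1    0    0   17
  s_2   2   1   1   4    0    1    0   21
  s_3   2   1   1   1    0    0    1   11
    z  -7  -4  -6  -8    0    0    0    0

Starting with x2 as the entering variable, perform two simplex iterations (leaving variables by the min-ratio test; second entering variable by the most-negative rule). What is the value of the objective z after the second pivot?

Ratio test on column x2 — row 1: 17/1 = 17; row 2: 21/1 = 21; row 3: 11/1 = 11. Minimum is 11 at row 3 (s_3 leaves); pivot element 1.
Pivot on row 3; the z-row RHS becomes 0 − (-4)·11 = 44.
Next entering variable (most negative z-row entry -4): x4.
Ratio test on column x4 — row 1: 6/3 = 2; row 2: 10/3 = 10/3; row 3: 11/1 = 11. Minimum is 2 at row 1 (s_1 leaves); pivot element 3.
After the second pivot the z-row RHS is 44 − (-4)·2 = 52.

52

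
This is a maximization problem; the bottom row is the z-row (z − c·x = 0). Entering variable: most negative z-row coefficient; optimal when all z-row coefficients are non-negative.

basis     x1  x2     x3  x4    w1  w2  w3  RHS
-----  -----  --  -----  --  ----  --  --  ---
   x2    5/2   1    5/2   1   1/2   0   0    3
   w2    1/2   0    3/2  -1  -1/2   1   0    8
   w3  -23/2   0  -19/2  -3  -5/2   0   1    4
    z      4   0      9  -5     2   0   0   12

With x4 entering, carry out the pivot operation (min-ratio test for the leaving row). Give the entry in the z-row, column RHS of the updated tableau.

Ratio test on column x4 — row 1: 3/1 = 3; row 2: entry -1 ≤ 0; row 3: entry -3 ≤ 0. Minimum is 3 at row 1 (x2 leaves); pivot element 1.
Divide row 1 by 1; eliminate column x4 from the other rows.
z-row update in column RHS: 12 − (-5)·3 = 27.

27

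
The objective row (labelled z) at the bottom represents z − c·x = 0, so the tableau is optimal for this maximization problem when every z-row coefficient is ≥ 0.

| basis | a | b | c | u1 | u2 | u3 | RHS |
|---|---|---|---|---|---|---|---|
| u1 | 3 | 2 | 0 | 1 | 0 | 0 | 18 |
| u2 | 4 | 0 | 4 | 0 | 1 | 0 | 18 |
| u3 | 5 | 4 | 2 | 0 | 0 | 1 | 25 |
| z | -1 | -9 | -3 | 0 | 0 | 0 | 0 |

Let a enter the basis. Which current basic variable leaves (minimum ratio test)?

Column a entries and ratios — u1: 18/3 = 6; u2: 18/4 = 9/2; u3: 25/5 = 5.
Smallest ratio is 9/2 in the row of u2, so u2 leaves.

u2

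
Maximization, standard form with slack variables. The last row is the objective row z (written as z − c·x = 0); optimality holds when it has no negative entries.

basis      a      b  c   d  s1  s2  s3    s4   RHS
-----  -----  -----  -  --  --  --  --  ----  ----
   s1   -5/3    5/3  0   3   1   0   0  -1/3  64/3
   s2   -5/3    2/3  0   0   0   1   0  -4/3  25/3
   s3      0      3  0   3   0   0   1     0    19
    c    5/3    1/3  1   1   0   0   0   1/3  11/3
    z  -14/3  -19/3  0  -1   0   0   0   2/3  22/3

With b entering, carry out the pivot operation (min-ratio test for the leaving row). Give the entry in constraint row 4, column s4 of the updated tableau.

Ratio test on column b — row 1: (64/3)/(5/3) = 64/5; row 2: (25/3)/(2/3) = 25/2; row 3: 19/3 = 19/3; row 4: (11/3)/(1/3) = 11. Minimum is 19/3 at row 3 (s3 leaves); pivot element 3.
Divide row 3 by 3; eliminate column b from the other rows.
Row 4 update in column s4: 1/3 − (1/3)·0 = 1/3.

1/3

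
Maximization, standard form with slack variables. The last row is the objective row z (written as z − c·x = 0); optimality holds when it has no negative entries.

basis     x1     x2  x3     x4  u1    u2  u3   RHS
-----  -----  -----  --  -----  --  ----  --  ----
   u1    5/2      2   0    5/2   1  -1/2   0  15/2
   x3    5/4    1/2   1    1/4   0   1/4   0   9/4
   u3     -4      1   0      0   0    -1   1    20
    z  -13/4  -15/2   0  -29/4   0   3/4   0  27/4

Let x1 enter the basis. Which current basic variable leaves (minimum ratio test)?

x3

Column x1 entries and ratios — u1: (15/2)/(5/2) = 3; x3: (9/4)/(5/4) = 9/5; u3: -4 ≤ 0, skip.
Smallest ratio is 9/5 in the row of x3, so x3 leaves.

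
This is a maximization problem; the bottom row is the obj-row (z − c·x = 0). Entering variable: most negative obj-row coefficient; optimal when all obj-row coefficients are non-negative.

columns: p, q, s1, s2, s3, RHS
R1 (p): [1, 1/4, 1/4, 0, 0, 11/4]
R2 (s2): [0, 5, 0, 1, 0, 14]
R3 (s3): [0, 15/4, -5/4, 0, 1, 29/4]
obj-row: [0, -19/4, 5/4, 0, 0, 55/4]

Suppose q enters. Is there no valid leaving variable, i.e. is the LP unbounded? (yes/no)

Column q has positive entries in row(s) 1, 2, 3, so the ratio test bounds it — not unbounded.

no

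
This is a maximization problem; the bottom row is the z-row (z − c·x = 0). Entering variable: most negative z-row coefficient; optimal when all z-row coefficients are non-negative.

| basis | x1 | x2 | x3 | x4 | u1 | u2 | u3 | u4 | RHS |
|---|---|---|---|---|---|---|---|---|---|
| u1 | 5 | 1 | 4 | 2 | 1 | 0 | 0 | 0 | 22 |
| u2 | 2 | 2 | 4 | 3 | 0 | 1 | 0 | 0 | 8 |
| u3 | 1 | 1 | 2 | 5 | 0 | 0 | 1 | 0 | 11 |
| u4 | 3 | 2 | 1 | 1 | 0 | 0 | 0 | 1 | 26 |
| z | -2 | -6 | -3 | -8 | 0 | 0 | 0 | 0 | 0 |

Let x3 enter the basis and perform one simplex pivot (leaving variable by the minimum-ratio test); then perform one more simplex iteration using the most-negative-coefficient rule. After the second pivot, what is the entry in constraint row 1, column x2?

-1

Ratio test on column x3 — row 1: 22/4 = 11/2; row 2: 8/4 = 2; row 3: 11/2 = 11/2; row 4: 26/1 = 26. Minimum is 2 at row 2 (u2 leaves); pivot element 4.
Divide row 2 by 4; eliminate column x3 from the other rows.
Second iteration: most negative z-row entry is -23/4 in column x4, so x4 enters.
Ratio test on column x4 — row 1: entry -1 ≤ 0; row 2: 2/(3/4) = 8/3; row 3: 7/(7/2) = 2; row 4: 24/(1/4) = 96. Minimum is 2 at row 3 (u3 leaves); pivot element 7/2.
Divide row 3 by 7/2; eliminate column x4 from the other rows.
After both pivots, the entry at constraint row 1, column x2 is -1.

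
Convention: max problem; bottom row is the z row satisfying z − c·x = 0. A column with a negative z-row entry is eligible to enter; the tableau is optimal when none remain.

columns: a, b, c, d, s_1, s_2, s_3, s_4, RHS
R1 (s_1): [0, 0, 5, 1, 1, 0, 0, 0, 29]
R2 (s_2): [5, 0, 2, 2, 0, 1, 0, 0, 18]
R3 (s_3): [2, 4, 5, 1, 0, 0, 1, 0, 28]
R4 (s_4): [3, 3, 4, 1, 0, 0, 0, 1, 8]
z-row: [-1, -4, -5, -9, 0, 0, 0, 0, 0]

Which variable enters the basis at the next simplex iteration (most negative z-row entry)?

d

Negative z-row entries: a: -1, b: -4, c: -5, d: -9.
The most negative is -9 in column d, so d enters.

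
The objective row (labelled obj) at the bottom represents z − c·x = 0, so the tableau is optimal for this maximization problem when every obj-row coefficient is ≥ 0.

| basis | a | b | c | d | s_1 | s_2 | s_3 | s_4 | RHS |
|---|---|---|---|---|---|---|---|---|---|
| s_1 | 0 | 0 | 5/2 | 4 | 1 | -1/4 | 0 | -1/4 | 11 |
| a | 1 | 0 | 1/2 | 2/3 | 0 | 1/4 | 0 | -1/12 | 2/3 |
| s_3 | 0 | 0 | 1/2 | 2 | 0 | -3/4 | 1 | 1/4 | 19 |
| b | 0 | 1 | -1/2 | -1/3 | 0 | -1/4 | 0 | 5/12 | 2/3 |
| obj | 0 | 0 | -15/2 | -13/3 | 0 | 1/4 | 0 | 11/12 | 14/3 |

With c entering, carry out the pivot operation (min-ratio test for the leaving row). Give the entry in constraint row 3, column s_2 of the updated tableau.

-1

Ratio test on column c — row 1: 11/(5/2) = 22/5; row 2: (2/3)/(1/2) = 4/3; row 3: 19/(1/2) = 38; row 4: entry -1/2 ≤ 0. Minimum is 4/3 at row 2 (a leaves); pivot element 1/2.
Divide row 2 by 1/2; eliminate column c from the other rows.
Row 3 update in column s_2: -3/4 − (1/2)·(1/2) = -1.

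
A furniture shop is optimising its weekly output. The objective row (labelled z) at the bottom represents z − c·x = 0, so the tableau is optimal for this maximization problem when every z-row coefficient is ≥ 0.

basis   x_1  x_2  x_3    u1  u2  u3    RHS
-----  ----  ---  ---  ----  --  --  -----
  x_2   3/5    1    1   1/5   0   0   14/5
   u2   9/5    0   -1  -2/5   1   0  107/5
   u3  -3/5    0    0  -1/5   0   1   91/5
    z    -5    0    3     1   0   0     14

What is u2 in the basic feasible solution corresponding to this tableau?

u2 is basic (row 2); its value is the RHS of that row, 107/5.

107/5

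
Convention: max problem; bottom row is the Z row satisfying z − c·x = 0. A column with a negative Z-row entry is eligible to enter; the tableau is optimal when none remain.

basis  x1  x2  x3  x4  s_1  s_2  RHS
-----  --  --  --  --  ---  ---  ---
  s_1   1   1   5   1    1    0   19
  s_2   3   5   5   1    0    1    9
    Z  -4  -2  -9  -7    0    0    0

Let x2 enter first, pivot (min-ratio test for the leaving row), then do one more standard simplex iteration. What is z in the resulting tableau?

81/5

Ratio test on column x2 — row 1: 19/1 = 19; row 2: 9/5 = 9/5. Minimum is 9/5 at row 2 (s_2 leaves); pivot element 5.
Pivot on row 2; the Z-row RHS becomes 0 − (-2)·(9/5) = 18/5.
Next entering variable (most negative Z-row entry -7): x3.
Ratio test on column x3 — row 1: (86/5)/4 = 43/10; row 2: (9/5)/1 = 9/5. Minimum is 9/5 at row 2 (x2 leaves); pivot element 1.
After the second pivot the Z-row RHS is 18/5 − (-7)·(9/5) = 81/5.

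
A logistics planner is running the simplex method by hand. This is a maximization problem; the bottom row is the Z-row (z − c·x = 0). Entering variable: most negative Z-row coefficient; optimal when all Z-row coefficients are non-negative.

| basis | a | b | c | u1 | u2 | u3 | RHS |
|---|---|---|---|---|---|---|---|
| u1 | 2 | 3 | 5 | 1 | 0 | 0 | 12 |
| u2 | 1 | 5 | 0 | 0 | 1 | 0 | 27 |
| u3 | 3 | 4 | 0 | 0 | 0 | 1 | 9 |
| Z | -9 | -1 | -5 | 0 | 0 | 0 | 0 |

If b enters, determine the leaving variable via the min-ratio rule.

Column b entries and ratios — u1: 12/3 = 4; u2: 27/5 = 27/5; u3: 9/4 = 9/4.
Smallest ratio is 9/4 in the row of u3, so u3 leaves.

u3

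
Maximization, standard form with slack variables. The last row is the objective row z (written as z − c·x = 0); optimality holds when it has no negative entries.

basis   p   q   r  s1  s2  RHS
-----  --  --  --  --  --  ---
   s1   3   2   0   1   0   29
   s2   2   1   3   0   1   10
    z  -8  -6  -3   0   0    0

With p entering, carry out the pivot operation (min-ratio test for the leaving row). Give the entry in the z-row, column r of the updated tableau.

9

Ratio test on column p — row 1: 29/3 = 29/3; row 2: 10/2 = 5. Minimum is 5 at row 2 (s2 leaves); pivot element 2.
Divide row 2 by 2; eliminate column p from the other rows.
z-row update in column r: -3 − (-8)·(3/2) = 9.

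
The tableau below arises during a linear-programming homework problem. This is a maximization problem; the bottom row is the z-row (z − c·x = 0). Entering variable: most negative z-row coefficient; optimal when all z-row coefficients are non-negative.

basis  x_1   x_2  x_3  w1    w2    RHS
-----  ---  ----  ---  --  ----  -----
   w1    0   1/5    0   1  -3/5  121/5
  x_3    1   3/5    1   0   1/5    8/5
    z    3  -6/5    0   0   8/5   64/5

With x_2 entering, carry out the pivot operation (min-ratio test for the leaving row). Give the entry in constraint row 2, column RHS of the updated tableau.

8/3

Ratio test on column x_2 — row 1: (121/5)/(1/5) = 121; row 2: (8/5)/(3/5) = 8/3. Minimum is 8/3 at row 2 (x_3 leaves); pivot element 3/5.
Divide row 2 by 3/5; eliminate column x_2 from the other rows.
In the new row 2, the RHS entry is the old entry divided by the pivot: (8/5)/(3/5) = 8/3.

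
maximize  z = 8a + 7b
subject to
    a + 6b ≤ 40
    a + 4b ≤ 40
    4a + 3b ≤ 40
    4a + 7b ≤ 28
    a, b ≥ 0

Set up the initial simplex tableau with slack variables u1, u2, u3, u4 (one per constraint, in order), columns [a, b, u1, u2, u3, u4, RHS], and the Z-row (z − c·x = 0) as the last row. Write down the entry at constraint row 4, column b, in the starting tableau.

7

Constraint 4 has coefficient 7 on b.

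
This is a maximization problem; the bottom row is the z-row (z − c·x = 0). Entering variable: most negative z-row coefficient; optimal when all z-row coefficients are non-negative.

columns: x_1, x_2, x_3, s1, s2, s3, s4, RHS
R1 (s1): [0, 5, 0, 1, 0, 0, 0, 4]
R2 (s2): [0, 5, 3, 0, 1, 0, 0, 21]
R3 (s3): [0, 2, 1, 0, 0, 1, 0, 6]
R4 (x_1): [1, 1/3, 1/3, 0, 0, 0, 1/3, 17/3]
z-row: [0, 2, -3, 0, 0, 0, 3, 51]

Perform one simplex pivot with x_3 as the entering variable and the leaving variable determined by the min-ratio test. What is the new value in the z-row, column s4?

3

Ratio test on column x_3 — row 1: entry 0 ≤ 0; row 2: 21/3 = 7; row 3: 6/1 = 6; row 4: (17/3)/(1/3) = 17. Minimum is 6 at row 3 (s3 leaves); pivot element 1.
Divide row 3 by 1; eliminate column x_3 from the other rows.
z-row update in column s4: 3 − (-3)·0 = 3.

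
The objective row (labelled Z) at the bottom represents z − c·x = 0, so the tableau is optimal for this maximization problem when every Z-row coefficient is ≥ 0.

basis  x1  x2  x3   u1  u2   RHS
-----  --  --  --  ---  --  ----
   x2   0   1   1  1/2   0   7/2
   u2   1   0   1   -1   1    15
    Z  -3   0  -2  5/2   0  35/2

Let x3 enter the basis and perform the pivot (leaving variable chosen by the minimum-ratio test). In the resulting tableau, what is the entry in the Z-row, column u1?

7/2

Ratio test on column x3 — row 1: (7/2)/1 = 7/2; row 2: 15/1 = 15. Minimum is 7/2 at row 1 (x2 leaves); pivot element 1.
Divide row 1 by 1; eliminate column x3 from the other rows.
Z-row update in column u1: 5/2 − (-2)·(1/2) = 7/2.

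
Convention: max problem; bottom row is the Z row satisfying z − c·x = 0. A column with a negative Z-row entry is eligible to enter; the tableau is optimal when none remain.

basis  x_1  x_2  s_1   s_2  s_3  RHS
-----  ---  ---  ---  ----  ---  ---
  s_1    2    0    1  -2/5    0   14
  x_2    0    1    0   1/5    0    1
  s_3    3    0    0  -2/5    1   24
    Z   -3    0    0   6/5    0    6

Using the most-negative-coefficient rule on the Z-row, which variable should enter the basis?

x_1

Negative Z-row entries: x_1: -3.
The most negative is -3 in column x_1, so x_1 enters.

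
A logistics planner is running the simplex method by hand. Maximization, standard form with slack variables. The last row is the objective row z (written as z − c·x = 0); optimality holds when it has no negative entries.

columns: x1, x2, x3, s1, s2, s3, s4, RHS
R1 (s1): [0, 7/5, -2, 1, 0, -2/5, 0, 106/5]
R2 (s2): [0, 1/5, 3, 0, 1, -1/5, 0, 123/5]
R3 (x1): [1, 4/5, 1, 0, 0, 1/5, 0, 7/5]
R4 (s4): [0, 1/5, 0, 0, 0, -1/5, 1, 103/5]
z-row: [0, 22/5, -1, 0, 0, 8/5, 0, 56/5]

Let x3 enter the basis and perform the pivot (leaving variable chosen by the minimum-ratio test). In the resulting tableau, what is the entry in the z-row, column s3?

9/5

Ratio test on column x3 — row 1: entry -2 ≤ 0; row 2: (123/5)/3 = 41/5; row 3: (7/5)/1 = 7/5; row 4: entry 0 ≤ 0. Minimum is 7/5 at row 3 (x1 leaves); pivot element 1.
Divide row 3 by 1; eliminate column x3 from the other rows.
z-row update in column s3: 8/5 − (-1)·(1/5) = 9/5.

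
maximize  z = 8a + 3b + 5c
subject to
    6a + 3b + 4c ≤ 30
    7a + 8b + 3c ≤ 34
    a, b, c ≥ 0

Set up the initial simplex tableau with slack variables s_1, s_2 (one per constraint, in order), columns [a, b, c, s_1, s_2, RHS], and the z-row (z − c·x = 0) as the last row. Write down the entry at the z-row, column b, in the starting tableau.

The z-row carries the negated objective coefficients: the b entry is -3.

-3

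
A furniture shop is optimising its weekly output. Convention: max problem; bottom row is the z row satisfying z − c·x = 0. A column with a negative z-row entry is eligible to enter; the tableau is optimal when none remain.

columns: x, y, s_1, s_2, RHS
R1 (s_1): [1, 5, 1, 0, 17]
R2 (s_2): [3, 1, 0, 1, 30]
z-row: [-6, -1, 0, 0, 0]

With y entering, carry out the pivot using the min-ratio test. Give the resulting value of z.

Ratio test on column y — row 1: 17/5 = 17/5; row 2: 30/1 = 30. Minimum is 17/5 at row 1 (s_1 leaves); pivot element 5.
Pivot on row 1; the z-row RHS becomes 0 − (-1)·(17/5) = 17/5.

17/5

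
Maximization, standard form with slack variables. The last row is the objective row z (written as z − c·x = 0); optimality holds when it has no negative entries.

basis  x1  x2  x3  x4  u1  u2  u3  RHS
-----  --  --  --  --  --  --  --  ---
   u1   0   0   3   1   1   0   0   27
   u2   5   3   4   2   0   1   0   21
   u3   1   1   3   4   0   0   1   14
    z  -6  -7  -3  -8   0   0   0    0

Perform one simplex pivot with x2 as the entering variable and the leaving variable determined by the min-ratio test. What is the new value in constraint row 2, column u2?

Ratio test on column x2 — row 1: entry 0 ≤ 0; row 2: 21/3 = 7; row 3: 14/1 = 14. Minimum is 7 at row 2 (u2 leaves); pivot element 3.
Divide row 2 by 3; eliminate column x2 from the other rows.
In the new row 2, the u2 entry is the old entry divided by the pivot: 1/3 = 1/3.

1/3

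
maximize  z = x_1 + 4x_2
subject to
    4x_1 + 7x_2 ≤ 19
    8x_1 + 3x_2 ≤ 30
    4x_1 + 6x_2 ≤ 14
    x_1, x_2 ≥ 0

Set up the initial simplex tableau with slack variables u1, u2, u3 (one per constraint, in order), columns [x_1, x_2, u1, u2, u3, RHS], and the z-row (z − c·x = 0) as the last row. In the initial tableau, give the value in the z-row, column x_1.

The z-row carries the negated objective coefficients: the x_1 entry is -1.

-1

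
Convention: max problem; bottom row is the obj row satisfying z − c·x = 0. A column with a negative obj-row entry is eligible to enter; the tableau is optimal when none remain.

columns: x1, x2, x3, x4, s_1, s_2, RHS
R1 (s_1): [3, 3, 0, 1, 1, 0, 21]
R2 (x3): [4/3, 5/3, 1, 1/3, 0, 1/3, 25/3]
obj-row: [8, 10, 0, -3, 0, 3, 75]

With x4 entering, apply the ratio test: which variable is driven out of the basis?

s_1

Column x4 entries and ratios — s_1: 21/1 = 21; x3: (25/3)/(1/3) = 25.
Smallest ratio is 21 in the row of s_1, so s_1 leaves.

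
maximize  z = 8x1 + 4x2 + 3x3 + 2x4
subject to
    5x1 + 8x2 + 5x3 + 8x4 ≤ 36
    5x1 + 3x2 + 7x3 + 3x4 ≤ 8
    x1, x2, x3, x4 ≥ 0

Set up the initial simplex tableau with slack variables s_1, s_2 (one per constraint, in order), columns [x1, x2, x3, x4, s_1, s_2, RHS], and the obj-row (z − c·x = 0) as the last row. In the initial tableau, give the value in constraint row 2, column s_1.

Slack s_1 belongs to constraint 1; its column is the unit vector e_1, so the entry in row 2 is 0.

0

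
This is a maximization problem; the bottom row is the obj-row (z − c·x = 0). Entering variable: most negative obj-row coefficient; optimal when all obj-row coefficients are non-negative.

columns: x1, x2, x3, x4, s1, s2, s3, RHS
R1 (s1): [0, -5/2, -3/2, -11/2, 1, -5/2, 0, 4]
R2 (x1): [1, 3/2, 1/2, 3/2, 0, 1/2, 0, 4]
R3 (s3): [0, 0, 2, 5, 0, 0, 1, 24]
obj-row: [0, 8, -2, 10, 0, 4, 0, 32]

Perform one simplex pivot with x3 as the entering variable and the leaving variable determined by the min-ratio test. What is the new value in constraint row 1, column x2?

Ratio test on column x3 — row 1: entry -3/2 ≤ 0; row 2: 4/(1/2) = 8; row 3: 24/2 = 12. Minimum is 8 at row 2 (x1 leaves); pivot element 1/2.
Divide row 2 by 1/2; eliminate column x3 from the other rows.
Row 1 update in column x2: -5/2 − (-3/2)·3 = 2.

2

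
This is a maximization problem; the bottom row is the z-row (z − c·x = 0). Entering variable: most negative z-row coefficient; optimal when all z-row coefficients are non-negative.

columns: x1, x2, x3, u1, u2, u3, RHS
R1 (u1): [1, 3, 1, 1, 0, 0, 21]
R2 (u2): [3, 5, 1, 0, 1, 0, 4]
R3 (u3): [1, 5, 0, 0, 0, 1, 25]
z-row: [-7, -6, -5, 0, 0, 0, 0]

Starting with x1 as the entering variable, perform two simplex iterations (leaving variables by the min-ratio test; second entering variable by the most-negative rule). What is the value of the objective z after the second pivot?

20

Ratio test on column x1 — row 1: 21/1 = 21; row 2: 4/3 = 4/3; row 3: 25/1 = 25. Minimum is 4/3 at row 2 (u2 leaves); pivot element 3.
Pivot on row 2; the z-row RHS becomes 0 − (-7)·(4/3) = 28/3.
Next entering variable (most negative z-row entry -8/3): x3.
Ratio test on column x3 — row 1: (59/3)/(2/3) = 59/2; row 2: (4/3)/(1/3) = 4; row 3: entry -1/3 ≤ 0. Minimum is 4 at row 2 (x1 leaves); pivot element 1/3.
After the second pivot the z-row RHS is 28/3 − (-8/3)·4 = 20.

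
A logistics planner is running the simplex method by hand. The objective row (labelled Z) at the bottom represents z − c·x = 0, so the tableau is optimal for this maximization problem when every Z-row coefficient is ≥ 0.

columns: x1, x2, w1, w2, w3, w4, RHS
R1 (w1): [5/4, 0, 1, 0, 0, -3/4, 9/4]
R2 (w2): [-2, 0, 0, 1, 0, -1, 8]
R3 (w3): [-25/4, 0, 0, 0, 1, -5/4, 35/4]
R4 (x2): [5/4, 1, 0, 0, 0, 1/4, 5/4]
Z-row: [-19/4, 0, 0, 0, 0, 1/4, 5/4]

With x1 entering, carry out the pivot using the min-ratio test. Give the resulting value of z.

Ratio test on column x1 — row 1: (9/4)/(5/4) = 9/5; row 2: entry -2 ≤ 0; row 3: entry -25/4 ≤ 0; row 4: (5/4)/(5/4) = 1. Minimum is 1 at row 4 (x2 leaves); pivot element 5/4.
Pivot on row 4; the Z-row RHS becomes 5/4 − (-19/4)·1 = 6.

6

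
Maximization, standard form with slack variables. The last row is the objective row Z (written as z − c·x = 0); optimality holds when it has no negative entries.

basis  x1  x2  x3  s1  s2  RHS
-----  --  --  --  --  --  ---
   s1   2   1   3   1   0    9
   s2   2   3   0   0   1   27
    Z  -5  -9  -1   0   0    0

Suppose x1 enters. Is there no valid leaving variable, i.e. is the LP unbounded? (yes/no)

Column x1 has positive entries in row(s) 1, 2, so the ratio test bounds it — not unbounded.

no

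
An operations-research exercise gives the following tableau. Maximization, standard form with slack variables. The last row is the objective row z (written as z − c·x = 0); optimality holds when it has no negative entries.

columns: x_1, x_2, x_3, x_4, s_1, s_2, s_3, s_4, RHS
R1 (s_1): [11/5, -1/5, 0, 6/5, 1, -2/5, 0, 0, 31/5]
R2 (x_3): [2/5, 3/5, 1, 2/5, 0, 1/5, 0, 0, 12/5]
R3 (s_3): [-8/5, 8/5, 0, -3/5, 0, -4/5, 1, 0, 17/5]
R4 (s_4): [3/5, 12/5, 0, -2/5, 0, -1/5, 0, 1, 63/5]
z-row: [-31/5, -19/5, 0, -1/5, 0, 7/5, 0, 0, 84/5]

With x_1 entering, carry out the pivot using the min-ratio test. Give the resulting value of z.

377/11

Ratio test on column x_1 — row 1: (31/5)/(11/5) = 31/11; row 2: (12/5)/(2/5) = 6; row 3: entry -8/5 ≤ 0; row 4: (63/5)/(3/5) = 21. Minimum is 31/11 at row 1 (s_1 leaves); pivot element 11/5.
Pivot on row 1; the z-row RHS becomes 84/5 − (-31/5)·(31/11) = 377/11.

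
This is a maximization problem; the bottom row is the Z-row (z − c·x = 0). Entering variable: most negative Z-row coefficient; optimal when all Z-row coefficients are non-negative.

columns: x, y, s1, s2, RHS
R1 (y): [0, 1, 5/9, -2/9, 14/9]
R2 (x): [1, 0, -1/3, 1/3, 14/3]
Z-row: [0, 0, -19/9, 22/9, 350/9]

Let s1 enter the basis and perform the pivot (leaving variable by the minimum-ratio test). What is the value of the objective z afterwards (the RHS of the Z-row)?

Ratio test on column s1 — row 1: (14/9)/(5/9) = 14/5; row 2: entry -1/3 ≤ 0. Minimum is 14/5 at row 1 (y leaves); pivot element 5/9.
Pivot on row 1; the Z-row RHS becomes 350/9 − (-19/9)·(14/5) = 224/5.

224/5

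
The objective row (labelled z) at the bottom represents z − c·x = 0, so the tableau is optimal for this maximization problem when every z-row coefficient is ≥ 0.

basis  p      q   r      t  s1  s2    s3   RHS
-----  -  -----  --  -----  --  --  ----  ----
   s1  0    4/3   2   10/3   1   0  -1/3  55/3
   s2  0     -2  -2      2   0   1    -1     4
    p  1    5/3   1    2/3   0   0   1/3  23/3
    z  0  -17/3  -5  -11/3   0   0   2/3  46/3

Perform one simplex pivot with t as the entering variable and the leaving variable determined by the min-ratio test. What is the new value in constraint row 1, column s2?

Ratio test on column t — row 1: (55/3)/(10/3) = 11/2; row 2: 4/2 = 2; row 3: (23/3)/(2/3) = 23/2. Minimum is 2 at row 2 (s2 leaves); pivot element 2.
Divide row 2 by 2; eliminate column t from the other rows.
Row 1 update in column s2: 0 − (10/3)·(1/2) = -5/3.

-5/3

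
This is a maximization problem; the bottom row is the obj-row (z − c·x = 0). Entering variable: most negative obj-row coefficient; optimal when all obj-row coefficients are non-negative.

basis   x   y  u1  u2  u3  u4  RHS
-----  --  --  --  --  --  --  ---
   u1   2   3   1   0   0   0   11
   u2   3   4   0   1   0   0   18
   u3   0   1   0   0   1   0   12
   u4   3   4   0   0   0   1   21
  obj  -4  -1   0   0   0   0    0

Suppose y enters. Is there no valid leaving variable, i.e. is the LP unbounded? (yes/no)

Column y has positive entries in row(s) 1, 2, 3, 4, so the ratio test bounds it — not unbounded.

no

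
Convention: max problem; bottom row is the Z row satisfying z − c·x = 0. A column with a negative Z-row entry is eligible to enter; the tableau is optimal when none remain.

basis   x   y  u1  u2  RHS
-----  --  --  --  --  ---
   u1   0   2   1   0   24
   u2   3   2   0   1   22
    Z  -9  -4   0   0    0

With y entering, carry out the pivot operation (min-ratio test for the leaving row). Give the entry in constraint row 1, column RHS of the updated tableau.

2

Ratio test on column y — row 1: 24/2 = 12; row 2: 22/2 = 11. Minimum is 11 at row 2 (u2 leaves); pivot element 2.
Divide row 2 by 2; eliminate column y from the other rows.
Row 1 update in column RHS: 24 − 2·11 = 2.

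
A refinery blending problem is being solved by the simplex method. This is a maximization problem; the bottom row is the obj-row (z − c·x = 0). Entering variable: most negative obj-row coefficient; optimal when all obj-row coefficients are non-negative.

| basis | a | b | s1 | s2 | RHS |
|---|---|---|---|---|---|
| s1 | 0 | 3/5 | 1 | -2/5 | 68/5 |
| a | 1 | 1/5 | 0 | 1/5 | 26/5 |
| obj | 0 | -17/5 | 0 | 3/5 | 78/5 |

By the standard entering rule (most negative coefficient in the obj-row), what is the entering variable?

Negative obj-row entries: b: -17/5.
The most negative is -17/5 in column b, so b enters.

b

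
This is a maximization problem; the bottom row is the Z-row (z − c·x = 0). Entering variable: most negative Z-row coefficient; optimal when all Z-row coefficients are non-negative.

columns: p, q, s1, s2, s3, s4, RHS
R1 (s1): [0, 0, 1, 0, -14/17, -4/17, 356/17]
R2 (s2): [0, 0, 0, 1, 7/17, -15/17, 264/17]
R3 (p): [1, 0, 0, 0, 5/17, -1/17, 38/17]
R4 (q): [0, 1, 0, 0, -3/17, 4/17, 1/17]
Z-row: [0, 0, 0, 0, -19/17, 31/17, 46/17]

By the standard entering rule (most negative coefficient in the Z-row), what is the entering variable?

s3

Negative Z-row entries: s3: -19/17.
The most negative is -19/17 in column s3, so s3 enters.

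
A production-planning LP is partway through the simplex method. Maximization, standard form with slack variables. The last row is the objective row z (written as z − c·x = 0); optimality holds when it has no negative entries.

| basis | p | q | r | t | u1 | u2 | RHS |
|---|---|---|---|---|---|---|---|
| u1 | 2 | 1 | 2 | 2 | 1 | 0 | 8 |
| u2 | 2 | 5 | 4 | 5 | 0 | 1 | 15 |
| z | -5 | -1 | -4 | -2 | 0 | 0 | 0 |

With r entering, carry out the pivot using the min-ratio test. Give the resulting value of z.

Ratio test on column r — row 1: 8/2 = 4; row 2: 15/4 = 15/4. Minimum is 15/4 at row 2 (u2 leaves); pivot element 4.
Pivot on row 2; the z-row RHS becomes 0 − (-4)·(15/4) = 15.

15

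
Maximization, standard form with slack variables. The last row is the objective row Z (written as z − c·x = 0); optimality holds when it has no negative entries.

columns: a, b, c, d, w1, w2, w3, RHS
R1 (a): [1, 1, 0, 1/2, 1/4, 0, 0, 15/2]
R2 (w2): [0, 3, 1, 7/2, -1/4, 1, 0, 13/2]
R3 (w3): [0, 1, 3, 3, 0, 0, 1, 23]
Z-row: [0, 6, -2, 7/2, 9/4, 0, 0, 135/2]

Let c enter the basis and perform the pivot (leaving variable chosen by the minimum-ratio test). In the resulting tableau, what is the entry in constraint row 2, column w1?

Ratio test on column c — row 1: entry 0 ≤ 0; row 2: (13/2)/1 = 13/2; row 3: 23/3 = 23/3. Minimum is 13/2 at row 2 (w2 leaves); pivot element 1.
Divide row 2 by 1; eliminate column c from the other rows.
In the new row 2, the w1 entry is the old entry divided by the pivot: (-1/4)/1 = -1/4.

-1/4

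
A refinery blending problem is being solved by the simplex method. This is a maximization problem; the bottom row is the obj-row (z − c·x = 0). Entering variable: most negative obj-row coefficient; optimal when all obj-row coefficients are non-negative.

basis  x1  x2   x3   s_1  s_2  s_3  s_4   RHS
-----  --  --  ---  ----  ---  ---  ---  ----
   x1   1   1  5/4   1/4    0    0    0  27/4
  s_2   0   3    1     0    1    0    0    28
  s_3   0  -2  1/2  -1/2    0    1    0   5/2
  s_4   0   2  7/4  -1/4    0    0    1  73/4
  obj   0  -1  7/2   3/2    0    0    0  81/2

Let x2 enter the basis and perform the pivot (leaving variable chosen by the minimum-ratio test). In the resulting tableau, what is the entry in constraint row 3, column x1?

2

Ratio test on column x2 — row 1: (27/4)/1 = 27/4; row 2: 28/3 = 28/3; row 3: entry -2 ≤ 0; row 4: (73/4)/2 = 73/8. Minimum is 27/4 at row 1 (x1 leaves); pivot element 1.
Divide row 1 by 1; eliminate column x2 from the other rows.
Row 3 update in column x1: 0 − (-2)·1 = 2.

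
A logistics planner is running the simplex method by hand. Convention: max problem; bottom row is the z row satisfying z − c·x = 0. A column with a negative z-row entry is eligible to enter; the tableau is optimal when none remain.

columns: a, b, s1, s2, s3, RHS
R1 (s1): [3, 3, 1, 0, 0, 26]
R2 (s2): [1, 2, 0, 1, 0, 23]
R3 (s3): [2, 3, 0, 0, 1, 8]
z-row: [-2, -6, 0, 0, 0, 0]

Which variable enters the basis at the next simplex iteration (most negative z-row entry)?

b

Negative z-row entries: a: -2, b: -6.
The most negative is -6 in column b, so b enters.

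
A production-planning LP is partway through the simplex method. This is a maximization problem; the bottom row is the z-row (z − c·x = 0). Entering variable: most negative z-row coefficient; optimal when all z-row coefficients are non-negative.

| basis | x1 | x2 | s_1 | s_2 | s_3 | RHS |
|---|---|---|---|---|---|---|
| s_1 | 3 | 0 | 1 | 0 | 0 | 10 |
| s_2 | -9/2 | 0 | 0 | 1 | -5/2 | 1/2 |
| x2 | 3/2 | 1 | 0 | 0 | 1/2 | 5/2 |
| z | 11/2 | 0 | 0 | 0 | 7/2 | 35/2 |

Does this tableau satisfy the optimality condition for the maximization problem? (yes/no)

Every z-row coefficient is ≥ 0, so the tableau is optimal.

yes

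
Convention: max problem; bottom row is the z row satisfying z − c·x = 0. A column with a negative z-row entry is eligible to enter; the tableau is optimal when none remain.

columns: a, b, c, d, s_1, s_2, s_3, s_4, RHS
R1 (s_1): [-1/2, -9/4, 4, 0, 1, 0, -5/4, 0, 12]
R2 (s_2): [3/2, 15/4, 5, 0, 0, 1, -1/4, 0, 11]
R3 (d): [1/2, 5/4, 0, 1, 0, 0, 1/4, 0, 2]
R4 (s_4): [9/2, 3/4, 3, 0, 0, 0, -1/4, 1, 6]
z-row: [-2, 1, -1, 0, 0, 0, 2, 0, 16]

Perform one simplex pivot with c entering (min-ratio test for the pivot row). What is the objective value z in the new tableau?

18

Ratio test on column c — row 1: 12/4 = 3; row 2: 11/5 = 11/5; row 3: entry 0 ≤ 0; row 4: 6/3 = 2. Minimum is 2 at row 4 (s_4 leaves); pivot element 3.
Pivot on row 4; the z-row RHS becomes 16 − (-1)·2 = 18.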